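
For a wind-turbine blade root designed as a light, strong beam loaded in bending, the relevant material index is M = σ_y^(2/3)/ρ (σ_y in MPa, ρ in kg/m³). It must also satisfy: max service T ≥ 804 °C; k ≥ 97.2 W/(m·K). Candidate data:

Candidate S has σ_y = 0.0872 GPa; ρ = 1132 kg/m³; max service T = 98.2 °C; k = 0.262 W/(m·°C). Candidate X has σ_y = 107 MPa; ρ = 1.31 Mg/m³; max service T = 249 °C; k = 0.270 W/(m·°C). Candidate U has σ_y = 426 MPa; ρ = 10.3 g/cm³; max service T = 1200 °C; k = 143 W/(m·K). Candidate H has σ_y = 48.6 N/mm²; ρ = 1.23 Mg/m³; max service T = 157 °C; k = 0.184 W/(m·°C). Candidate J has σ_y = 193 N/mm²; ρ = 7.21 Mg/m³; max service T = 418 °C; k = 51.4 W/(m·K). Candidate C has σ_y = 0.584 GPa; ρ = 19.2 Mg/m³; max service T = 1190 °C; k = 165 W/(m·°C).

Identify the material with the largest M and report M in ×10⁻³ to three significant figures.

candidate U, M = 5.50×10⁻³

Screen on constraints: max service T ≥ 804 °C; k ≥ 97.2 W/(m·K). Survivors: candidate U, candidate C.
Putting every candidate on a common basis:
  candidate U: σ_y = 426.0 MPa, ρ = 10300 kg/m³
  candidate C: σ_y = 584.0 MPa, ρ = 19200 kg/m³
  candidate U: M = 5.50×10⁻³
  candidate C: M = 3.64×10⁻³
Candidate U ranks first.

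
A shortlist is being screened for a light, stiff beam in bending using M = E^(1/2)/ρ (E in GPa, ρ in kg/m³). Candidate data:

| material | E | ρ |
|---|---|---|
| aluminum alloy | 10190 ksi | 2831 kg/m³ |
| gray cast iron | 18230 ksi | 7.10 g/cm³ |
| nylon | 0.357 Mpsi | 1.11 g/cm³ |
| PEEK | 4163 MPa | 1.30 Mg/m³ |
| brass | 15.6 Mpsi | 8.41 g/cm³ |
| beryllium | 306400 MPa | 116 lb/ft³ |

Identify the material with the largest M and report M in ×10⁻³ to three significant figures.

beryllium, M = 9.42×10⁻³

After converting to SI:
  aluminum alloy: E = 70.26 GPa, ρ = 2831 kg/m³
  gray cast iron: E = 125.7 GPa, ρ = 7100 kg/m³
  nylon: E = 2.461 GPa, ρ = 1110 kg/m³
  PEEK: E = 4.163 GPa, ρ = 1300 kg/m³
  brass: E = 107.6 GPa, ρ = 8410 kg/m³
  beryllium: E = 306.4 GPa, ρ = 1858 kg/m³
  beryllium: M = 9.42×10⁻³
  aluminum alloy: M = 2.96×10⁻³
  gray cast iron: M = 1.58×10⁻³
  PEEK: M = 1.57×10⁻³
  nylon: M = 1.41×10⁻³
  brass: M = 1.23×10⁻³
Highest index: beryllium.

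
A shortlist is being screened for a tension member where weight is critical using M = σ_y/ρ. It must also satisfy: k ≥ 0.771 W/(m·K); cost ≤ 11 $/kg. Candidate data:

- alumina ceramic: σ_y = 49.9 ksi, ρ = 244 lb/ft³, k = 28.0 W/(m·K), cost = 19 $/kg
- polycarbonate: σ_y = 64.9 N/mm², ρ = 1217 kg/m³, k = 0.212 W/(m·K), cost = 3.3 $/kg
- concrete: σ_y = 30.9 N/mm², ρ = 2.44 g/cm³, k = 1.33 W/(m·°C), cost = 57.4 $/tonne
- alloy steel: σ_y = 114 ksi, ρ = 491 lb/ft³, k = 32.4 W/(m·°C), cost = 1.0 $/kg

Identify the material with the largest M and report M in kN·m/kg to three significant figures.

alloy steel, M = 99.9 kN·m/kg

Screen on constraints: k ≥ 0.771 W/(m·K); cost ≤ 11 $/kg. Survivors: concrete, alloy steel.
Putting every candidate on a common basis:
  concrete: σ_y = 30.90 MPa, ρ = 2440 kg/m³
  alloy steel: σ_y = 786.0 MPa, ρ = 7865 kg/m³
  alloy steel: M = 99.9 kN·m/kg
  concrete: M = 12.7 kN·m/kg
The maximum is for alloy steel.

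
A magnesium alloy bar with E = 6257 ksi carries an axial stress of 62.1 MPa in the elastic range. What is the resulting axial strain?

E = 6257 ksi = 43.14 GPa = 43140 MPa.
ε = σ/E = 62.1 / 43140 = 1.44×10⁻³.

1.44×10⁻³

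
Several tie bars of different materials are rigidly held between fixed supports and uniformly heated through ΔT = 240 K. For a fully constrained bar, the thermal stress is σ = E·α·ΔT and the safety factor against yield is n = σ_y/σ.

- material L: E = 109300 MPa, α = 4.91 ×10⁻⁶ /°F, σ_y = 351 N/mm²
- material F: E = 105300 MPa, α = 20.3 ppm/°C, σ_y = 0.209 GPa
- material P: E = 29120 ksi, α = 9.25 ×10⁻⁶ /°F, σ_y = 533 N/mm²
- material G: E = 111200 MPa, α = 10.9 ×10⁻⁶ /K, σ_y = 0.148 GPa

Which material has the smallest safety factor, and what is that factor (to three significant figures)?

material F, n = 0.407

In consistent units (E in GPa, α in ×10⁻⁶/K, σ_y in MPa):
  material L: E = 109.3, α = 8.84, σ_y = 351.0 → σ = 232 MPa, n = 1.51
  material F: E = 105.3, α = 20.3, σ_y = 209.0 → σ = 513 MPa, n = 0.407
  material P: E = 200.8, α = 16.6, σ_y = 533.0 → σ = 802 MPa, n = 0.664
  material G: E = 111.2, α = 10.9, σ_y = 148.0 → σ = 291 MPa, n = 0.509
Smallest n: material F with n = 0.407.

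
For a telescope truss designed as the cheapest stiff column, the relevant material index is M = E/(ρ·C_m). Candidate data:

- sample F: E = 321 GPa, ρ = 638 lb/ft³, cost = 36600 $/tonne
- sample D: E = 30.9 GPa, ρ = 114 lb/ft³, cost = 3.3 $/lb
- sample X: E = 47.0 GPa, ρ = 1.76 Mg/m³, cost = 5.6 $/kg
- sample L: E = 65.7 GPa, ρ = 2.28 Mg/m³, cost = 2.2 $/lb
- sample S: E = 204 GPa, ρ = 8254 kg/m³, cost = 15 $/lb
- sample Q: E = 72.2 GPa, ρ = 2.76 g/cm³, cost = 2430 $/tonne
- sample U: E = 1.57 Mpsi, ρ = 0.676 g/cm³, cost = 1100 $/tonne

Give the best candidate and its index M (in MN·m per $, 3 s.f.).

sample U, M = 14.6 MN·m per $

After converting to SI:
  sample F: E = 321.0 GPa, ρ = 10220 kg/m³, cost = 36.60 $/kg
  sample D: E = 30.90 GPa, ρ = 1826 kg/m³, cost = 7.275 $/kg
  sample X: E = 47.00 GPa, ρ = 1760 kg/m³, cost = 5.600 $/kg
  sample L: E = 65.70 GPa, ρ = 2280 kg/m³, cost = 4.850 $/kg
  sample S: E = 204.0 GPa, ρ = 8254 kg/m³, cost = 33.07 $/kg
  sample Q: E = 72.20 GPa, ρ = 2760 kg/m³, cost = 2.430 $/kg
  sample U: E = 10.82 GPa, ρ = 676.0 kg/m³, cost = 1.100 $/kg
  sample U: M = 14.6 MN·m per $
  sample Q: M = 10.8 MN·m per $
  sample L: M = 5.94 MN·m per $
  sample X: M = 4.77 MN·m per $
  sample D: M = 2.33 MN·m per $
  sample F: M = 0.858 MN·m per $
  sample S: M = 0.747 MN·m per $
The maximum is for sample U.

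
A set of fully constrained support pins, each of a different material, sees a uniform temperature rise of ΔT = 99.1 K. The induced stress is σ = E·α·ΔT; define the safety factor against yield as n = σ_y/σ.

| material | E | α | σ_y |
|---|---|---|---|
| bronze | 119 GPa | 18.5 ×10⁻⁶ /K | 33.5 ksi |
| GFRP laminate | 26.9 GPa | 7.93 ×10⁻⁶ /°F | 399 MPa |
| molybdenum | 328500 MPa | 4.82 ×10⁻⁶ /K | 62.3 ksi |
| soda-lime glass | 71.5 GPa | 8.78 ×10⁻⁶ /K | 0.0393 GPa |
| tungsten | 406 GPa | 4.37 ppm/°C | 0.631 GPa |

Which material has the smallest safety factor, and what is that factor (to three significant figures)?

With everything in SI (GPa, ×10⁻⁶/K, MPa):
  bronze: E = 119.0, α = 18.5, σ_y = 231.0 → σ = 218 MPa, n = 1.06
  GFRP laminate: E = 26.90, α = 14.3, σ_y = 399.0 → σ = 38.1 MPa, n = 10.5
  molybdenum: E = 328.5, α = 4.82, σ_y = 429.5 → σ = 157 MPa, n = 2.74
  soda-lime glass: E = 71.50, α = 8.78, σ_y = 39.30 → σ = 62.2 MPa, n = 0.632
  tungsten: E = 406.0, α = 4.37, σ_y = 631.0 → σ = 176 MPa, n = 3.59
Soda-lime glass has the lowest safety factor, n = 0.632.

soda-lime glass, n = 0.632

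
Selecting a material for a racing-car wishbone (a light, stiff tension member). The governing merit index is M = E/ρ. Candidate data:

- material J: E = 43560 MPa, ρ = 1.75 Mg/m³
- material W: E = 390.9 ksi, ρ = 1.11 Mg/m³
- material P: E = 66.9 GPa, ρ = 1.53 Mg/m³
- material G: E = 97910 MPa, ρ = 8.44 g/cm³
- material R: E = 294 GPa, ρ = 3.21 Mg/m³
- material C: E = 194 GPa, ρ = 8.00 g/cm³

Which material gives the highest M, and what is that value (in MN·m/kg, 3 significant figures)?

material R, M = 91.6 MN·m/kg

Normalizing units and computing the index:
  material J: E = 43.56 GPa, ρ = 1750 kg/m³
  material W: E = 2.695 GPa, ρ = 1110 kg/m³
  material P: E = 66.90 GPa, ρ = 1530 kg/m³
  material G: E = 97.91 GPa, ρ = 8440 kg/m³
  material R: E = 294.0 GPa, ρ = 3210 kg/m³
  material C: E = 194.0 GPa, ρ = 8000 kg/m³
  material R: M = 91.6 MN·m/kg
  material P: M = 43.7 MN·m/kg
  material J: M = 24.9 MN·m/kg
  material C: M = 24.2 MN·m/kg
  material G: M = 11.6 MN·m/kg
  material W: M = 2.43 MN·m/kg
Material R ranks first.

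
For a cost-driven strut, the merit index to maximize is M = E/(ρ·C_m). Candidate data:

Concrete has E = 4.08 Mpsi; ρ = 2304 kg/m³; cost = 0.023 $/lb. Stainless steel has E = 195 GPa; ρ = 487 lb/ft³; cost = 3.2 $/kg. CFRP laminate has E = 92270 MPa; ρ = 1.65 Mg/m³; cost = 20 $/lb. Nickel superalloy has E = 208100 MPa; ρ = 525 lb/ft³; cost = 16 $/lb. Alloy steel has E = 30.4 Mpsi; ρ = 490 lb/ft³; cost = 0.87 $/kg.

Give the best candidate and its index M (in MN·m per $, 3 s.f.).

concrete, M = 241 MN·m per $

Putting every candidate on a common basis:
  concrete: E = 28.13 GPa, ρ = 2304 kg/m³, cost = 0.05071 $/kg
  stainless steel: E = 195.0 GPa, ρ = 7801 kg/m³, cost = 3.200 $/kg
  CFRP laminate: E = 92.27 GPa, ρ = 1650 kg/m³, cost = 44.09 $/kg
  nickel superalloy: E = 208.1 GPa, ρ = 8410 kg/m³, cost = 35.27 $/kg
  alloy steel: E = 209.6 GPa, ρ = 7849 kg/m³, cost = 0.8700 $/kg
  concrete: M = 241 MN·m per $
  alloy steel: M = 30.7 MN·m per $
  stainless steel: M = 7.81 MN·m per $
  CFRP laminate: M = 1.27 MN·m per $
  nickel superalloy: M = 0.702 MN·m per $
Concrete has the largest M.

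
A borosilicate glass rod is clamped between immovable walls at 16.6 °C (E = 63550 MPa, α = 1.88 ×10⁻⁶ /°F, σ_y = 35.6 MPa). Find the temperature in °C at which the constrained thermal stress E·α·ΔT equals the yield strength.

182 °C

E = 63550 MPa = 63.55 GPa.
α = 1.88×10⁻⁶/°F × 9/5 = 3.38×10⁻⁶/K.
E·α·ΔT = 35.60 MPa ⇒ ΔT = 35.60 / (63.55×10³ × 3.38×10⁻⁶) = 165.5 K.
T = 16.6 + 165.5 = 182.1 °C.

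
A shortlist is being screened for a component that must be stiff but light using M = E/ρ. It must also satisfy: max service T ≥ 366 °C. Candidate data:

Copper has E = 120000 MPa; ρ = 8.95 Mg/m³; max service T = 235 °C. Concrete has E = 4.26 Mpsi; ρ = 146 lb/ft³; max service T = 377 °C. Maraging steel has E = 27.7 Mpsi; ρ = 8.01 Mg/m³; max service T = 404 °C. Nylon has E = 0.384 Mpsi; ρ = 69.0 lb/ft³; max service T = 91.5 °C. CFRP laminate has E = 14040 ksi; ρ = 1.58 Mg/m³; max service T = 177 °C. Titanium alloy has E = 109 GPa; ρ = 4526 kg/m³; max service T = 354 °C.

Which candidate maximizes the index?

Screen on constraints: max service T ≥ 366 °C. Survivors: concrete, maraging steel.
Convert each candidate to consistent units, then evaluate M:
  concrete: E = 29.37 GPa, ρ = 2339 kg/m³
  maraging steel: E = 191.0 GPa, ρ = 8010 kg/m³
  maraging steel: M = 23.8 MN·m/kg
  concrete: M = 12.6 MN·m/kg
Maraging steel has the largest M.

maraging steel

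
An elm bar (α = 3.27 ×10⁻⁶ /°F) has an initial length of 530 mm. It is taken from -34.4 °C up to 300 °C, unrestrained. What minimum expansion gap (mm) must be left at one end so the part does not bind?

Convert α: 3.27×10⁻⁶/°F × (9/5) = 5.89×10⁻⁶/K.
ΔT = 300 − (-34.4) = 334.4 K.
ΔL = α·L₀·ΔT = 5.89×10⁻⁶ × 530 mm × 334.4 K = 1.04 mm.

1.04 mm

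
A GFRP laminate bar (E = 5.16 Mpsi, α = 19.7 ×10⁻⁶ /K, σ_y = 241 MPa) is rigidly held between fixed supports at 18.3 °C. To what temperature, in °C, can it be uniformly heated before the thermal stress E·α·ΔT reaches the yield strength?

362 °C

E = 5.16 Mpsi = 35.58 GPa.
E·α·ΔT = 241.0 MPa ⇒ ΔT = 241.0 / (35.58×10³ × 19.7×10⁻⁶) = 343.9 K.
T = 18.3 + 343.9 = 362.2 °C.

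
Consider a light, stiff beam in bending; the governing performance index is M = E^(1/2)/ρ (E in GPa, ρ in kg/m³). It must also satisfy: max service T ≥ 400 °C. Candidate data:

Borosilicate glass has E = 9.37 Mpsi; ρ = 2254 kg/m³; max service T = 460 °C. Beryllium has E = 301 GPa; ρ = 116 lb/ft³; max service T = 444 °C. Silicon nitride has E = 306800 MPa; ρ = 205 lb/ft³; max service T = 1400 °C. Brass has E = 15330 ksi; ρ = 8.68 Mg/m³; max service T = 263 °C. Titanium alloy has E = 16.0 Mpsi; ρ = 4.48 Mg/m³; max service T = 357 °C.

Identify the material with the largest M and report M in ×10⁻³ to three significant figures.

beryllium, M = 9.34×10⁻³

Screen on constraints: max service T ≥ 400 °C. Survivors: borosilicate glass, beryllium, silicon nitride.
Putting every candidate on a common basis:
  borosilicate glass: E = 64.60 GPa, ρ = 2254 kg/m³
  beryllium: E = 301.0 GPa, ρ = 1858 kg/m³
  silicon nitride: E = 306.8 GPa, ρ = 3284 kg/m³
  beryllium: M = 9.34×10⁻³
  silicon nitride: M = 5.33×10⁻³
  borosilicate glass: M = 3.57×10⁻³
Beryllium has the largest M.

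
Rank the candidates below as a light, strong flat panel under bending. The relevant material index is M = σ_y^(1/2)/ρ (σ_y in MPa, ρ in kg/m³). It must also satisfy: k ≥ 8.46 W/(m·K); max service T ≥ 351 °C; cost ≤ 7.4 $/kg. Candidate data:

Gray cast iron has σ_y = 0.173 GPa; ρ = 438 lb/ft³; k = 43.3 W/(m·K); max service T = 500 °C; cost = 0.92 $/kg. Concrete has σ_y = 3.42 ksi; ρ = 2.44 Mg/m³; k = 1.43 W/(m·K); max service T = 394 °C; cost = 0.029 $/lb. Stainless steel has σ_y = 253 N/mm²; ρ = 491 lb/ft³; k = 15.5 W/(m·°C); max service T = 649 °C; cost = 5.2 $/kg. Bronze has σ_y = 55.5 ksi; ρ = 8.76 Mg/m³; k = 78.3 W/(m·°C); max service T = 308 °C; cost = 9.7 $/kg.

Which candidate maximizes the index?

Screen on constraints: k ≥ 8.46 W/(m·K); max service T ≥ 351 °C; cost ≤ 7.4 $/kg. Survivors: gray cast iron, stainless steel.
In SI units:
  gray cast iron: σ_y = 173.0 MPa, ρ = 7016 kg/m³
  stainless steel: σ_y = 253.0 MPa, ρ = 7865 kg/m³
  stainless steel: M = 2.02×10⁻³
  gray cast iron: M = 1.87×10⁻³
Stainless steel has the largest M.

stainless steel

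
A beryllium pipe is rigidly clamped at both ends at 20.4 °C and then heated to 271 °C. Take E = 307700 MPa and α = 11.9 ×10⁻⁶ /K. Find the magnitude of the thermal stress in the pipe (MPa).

E = 307700 MPa = 307.7 GPa.
ΔT = 250.6 K. Constrained thermal stress σ = E·α·ΔT = 307.7×10³ MPa × 11.9×10⁻⁶ × 250.6 = 918 MPa (compressive).

918 MPa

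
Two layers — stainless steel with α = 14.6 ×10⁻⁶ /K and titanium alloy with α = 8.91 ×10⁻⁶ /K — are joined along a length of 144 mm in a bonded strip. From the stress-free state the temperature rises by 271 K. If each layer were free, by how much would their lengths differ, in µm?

Δα = |14.6 − 8.91|×10⁻⁶/K = 5.69×10⁻⁶/K.
ΔL_mismatch = Δα·L·ΔT = 5.69×10⁻⁶ × 144.0 mm × 271.0 K = 222 µm.

222 µm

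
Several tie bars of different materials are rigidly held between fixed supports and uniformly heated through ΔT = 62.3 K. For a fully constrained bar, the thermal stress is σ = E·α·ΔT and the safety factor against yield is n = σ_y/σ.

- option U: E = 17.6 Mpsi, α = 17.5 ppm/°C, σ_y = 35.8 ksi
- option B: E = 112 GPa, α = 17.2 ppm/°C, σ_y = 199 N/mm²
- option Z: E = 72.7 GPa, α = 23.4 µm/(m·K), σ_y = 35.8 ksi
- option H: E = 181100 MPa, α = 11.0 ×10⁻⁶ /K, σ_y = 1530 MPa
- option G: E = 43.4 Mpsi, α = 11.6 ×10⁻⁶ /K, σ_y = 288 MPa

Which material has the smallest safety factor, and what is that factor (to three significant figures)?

In consistent units (E in GPa, α in ×10⁻⁶/K, σ_y in MPa):
  option U: E = 121.3, α = 17.5, σ_y = 246.8 → σ = 132 MPa, n = 1.87
  option B: E = 112.0, α = 17.2, σ_y = 199.0 → σ = 120 MPa, n = 1.66
  option Z: E = 72.70, α = 23.4, σ_y = 246.8 → σ = 106 MPa, n = 2.33
  option H: E = 181.1, α = 11.0, σ_y = 1530 → σ = 124 MPa, n = 12.3
  option G: E = 299.2, α = 11.6, σ_y = 288.0 → σ = 216 MPa, n = 1.33
The minimum is option G at n = 1.33.

option G, n = 1.33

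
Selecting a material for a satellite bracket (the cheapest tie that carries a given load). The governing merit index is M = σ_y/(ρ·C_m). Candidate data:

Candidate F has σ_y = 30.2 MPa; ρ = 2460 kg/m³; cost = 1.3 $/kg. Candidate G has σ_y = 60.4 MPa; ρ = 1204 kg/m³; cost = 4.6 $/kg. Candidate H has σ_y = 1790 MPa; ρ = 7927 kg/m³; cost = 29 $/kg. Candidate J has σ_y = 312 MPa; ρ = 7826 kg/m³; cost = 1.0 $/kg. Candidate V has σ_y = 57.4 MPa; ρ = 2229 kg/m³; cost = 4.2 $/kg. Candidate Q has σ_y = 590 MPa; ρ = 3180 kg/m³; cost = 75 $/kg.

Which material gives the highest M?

Per-candidate index values:
  candidate J: M = 39.9 kN·m per $
  candidate G: M = 10.9 kN·m per $
  candidate F: M = 9.44 kN·m per $
  candidate H: M = 7.79 kN·m per $
  candidate V: M = 6.13 kN·m per $
  candidate Q: M = 2.47 kN·m per $
Candidate J ranks first.

candidate J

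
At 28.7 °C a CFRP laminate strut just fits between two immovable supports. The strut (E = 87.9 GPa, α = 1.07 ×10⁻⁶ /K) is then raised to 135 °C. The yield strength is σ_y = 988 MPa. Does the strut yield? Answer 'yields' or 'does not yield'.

does not yield

ΔT = 106.3 K. Constrained thermal stress σ = E·α·ΔT = 87.90×10³ MPa × 1.07×10⁻⁶ × 106.3 = 10.0 MPa (compressive).
Compare to σ_y = 988 MPa: σ < σ_y, so it does not yield.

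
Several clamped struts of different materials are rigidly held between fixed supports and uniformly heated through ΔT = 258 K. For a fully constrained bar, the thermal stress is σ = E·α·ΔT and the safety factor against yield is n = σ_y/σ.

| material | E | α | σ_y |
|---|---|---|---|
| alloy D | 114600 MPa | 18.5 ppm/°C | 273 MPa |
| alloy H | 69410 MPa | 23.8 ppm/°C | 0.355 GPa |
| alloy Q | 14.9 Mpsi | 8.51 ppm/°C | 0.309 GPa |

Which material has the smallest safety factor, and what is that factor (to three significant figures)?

alloy D, n = 0.499

In consistent units (E in GPa, α in ×10⁻⁶/K, σ_y in MPa):
  alloy D: E = 114.6, α = 18.5, σ_y = 273.0 → σ = 547 MPa, n = 0.499
  alloy H: E = 69.41, α = 23.8, σ_y = 355.0 → σ = 426 MPa, n = 0.833
  alloy Q: E = 102.7, α = 8.51, σ_y = 309.0 → σ = 226 MPa, n = 1.37
Smallest n: alloy D with n = 0.499.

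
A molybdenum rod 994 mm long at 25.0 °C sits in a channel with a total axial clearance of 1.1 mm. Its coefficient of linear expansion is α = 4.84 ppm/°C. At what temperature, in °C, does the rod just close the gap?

α·L₀·ΔT = 1.1 mm ⇒ ΔT = 1.1 / (4.84×10⁻⁶ × 994.0) = 228.6 K.
T = 25.0 + 228.6 = 253.6 °C.

254 °C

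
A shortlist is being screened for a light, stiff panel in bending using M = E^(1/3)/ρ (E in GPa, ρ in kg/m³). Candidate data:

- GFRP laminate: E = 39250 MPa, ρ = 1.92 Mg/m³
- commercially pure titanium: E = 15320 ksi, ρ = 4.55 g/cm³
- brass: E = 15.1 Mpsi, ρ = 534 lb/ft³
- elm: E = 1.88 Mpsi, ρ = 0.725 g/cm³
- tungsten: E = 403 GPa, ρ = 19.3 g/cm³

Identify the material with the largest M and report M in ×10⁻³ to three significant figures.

elm, M = 3.24×10⁻³

In SI units:
  GFRP laminate: E = 39.25 GPa, ρ = 1920 kg/m³
  commercially pure titanium: E = 105.6 GPa, ρ = 4550 kg/m³
  brass: E = 104.1 GPa, ρ = 8554 kg/m³
  elm: E = 12.96 GPa, ρ = 725.0 kg/m³
  tungsten: E = 403.0 GPa, ρ = 19300 kg/m³
  elm: M = 3.24×10⁻³
  GFRP laminate: M = 1.77×10⁻³
  commercially pure titanium: M = 1.04×10⁻³
  brass: M = 0.550×10⁻³
  tungsten: M = 0.383×10⁻³
Highest index: elm.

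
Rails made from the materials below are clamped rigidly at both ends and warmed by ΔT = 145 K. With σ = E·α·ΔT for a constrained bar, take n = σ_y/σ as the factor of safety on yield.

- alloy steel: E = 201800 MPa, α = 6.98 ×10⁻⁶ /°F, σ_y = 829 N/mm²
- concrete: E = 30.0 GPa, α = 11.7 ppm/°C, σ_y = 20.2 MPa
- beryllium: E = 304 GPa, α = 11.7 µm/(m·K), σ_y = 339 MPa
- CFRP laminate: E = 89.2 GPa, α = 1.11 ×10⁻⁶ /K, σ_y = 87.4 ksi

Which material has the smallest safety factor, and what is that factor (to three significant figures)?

concrete, n = 0.397

In consistent units (E in GPa, α in ×10⁻⁶/K, σ_y in MPa):
  alloy steel: E = 201.8, α = 12.6, σ_y = 829.0 → σ = 368 MPa, n = 2.25
  concrete: E = 30.00, α = 11.7, σ_y = 20.20 → σ = 50.9 MPa, n = 0.397
  beryllium: E = 304.0, α = 11.7, σ_y = 339.0 → σ = 516 MPa, n = 0.657
  CFRP laminate: E = 89.20, α = 1.11, σ_y = 602.6 → σ = 14.4 MPa, n = 42.0
The minimum is concrete at n = 0.397.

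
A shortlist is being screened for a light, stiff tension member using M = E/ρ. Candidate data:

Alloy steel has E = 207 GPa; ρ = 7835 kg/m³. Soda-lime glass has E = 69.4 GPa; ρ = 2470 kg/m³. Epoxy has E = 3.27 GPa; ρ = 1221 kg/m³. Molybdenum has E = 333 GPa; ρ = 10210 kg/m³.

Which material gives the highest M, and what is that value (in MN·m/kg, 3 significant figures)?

molybdenum, M = 32.6 MN·m/kg

Computing M directly (units already consistent):
  molybdenum: M = 32.6 MN·m/kg
  soda-lime glass: M = 28.1 MN·m/kg
  alloy steel: M = 26.4 MN·m/kg
  epoxy: M = 2.68 MN·m/kg
Highest index: molybdenum.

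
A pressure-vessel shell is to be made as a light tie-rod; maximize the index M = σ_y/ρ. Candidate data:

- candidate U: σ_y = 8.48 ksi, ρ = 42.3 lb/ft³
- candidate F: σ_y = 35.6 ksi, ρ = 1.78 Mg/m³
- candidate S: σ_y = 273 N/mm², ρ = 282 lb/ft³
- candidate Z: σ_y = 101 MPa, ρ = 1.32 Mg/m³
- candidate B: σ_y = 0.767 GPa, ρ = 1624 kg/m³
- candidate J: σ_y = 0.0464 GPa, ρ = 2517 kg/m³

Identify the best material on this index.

candidate B

Putting every candidate on a common basis:
  candidate U: σ_y = 58.47 MPa, ρ = 677.6 kg/m³
  candidate F: σ_y = 245.5 MPa, ρ = 1780 kg/m³
  candidate S: σ_y = 273.0 MPa, ρ = 4517 kg/m³
  candidate Z: σ_y = 101.0 MPa, ρ = 1320 kg/m³
  candidate B: σ_y = 767.0 MPa, ρ = 1624 kg/m³
  candidate J: σ_y = 46.40 MPa, ρ = 2517 kg/m³
  candidate B: M = 472 kN·m/kg
  candidate F: M = 138 kN·m/kg
  candidate U: M = 86.3 kN·m/kg
  candidate Z: M = 76.5 kN·m/kg
  candidate S: M = 60.4 kN·m/kg
  candidate J: M = 18.4 kN·m/kg
The maximum is for candidate B.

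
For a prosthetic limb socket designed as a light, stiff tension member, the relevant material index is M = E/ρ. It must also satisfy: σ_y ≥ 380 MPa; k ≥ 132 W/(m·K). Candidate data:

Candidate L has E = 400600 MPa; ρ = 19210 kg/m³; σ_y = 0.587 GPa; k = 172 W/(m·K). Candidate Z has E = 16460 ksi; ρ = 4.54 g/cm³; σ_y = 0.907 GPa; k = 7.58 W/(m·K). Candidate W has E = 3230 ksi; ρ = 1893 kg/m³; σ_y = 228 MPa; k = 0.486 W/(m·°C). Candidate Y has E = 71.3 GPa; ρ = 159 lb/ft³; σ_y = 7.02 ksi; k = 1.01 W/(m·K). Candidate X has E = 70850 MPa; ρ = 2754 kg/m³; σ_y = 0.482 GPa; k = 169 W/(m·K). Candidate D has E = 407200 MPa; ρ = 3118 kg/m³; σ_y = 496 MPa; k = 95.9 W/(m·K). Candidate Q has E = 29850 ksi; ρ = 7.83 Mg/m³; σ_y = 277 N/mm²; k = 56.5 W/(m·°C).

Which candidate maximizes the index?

Screen on constraints: σ_y ≥ 380 MPa; k ≥ 132 W/(m·K). Survivors: candidate L, candidate X.
Putting every candidate on a common basis:
  candidate L: E = 400.6 GPa, ρ = 19210 kg/m³
  candidate X: E = 70.85 GPa, ρ = 2754 kg/m³
  candidate X: M = 25.7 MN·m/kg
  candidate L: M = 20.9 MN·m/kg
The maximum is for candidate X.

candidate X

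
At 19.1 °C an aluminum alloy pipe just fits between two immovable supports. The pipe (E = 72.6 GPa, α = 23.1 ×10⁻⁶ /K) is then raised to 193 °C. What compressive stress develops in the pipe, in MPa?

292 MPa

ΔT = 173.9 K. Constrained thermal stress σ = E·α·ΔT = 72.60×10³ MPa × 23.1×10⁻⁶ × 173.9 = 292 MPa (compressive).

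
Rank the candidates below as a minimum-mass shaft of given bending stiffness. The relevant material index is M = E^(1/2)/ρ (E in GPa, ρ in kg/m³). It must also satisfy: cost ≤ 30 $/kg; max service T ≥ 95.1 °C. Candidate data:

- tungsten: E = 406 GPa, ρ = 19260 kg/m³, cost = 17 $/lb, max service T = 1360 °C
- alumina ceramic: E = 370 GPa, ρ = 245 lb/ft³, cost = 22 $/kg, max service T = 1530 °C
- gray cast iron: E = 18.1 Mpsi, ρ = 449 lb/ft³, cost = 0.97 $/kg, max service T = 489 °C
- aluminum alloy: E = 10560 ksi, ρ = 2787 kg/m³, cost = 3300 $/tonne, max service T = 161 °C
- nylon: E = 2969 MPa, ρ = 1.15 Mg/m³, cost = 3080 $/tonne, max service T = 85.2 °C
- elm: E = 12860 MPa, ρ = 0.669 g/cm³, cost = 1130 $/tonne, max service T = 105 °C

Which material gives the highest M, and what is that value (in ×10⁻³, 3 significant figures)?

Screen on constraints: cost ≤ 30 $/kg; max service T ≥ 95.1 °C. Survivors: alumina ceramic, gray cast iron, aluminum alloy, elm.
Normalizing units and computing the index:
  alumina ceramic: E = 370.0 GPa, ρ = 3925 kg/m³
  gray cast iron: E = 124.8 GPa, ρ = 7192 kg/m³
  aluminum alloy: E = 72.81 GPa, ρ = 2787 kg/m³
  elm: E = 12.86 GPa, ρ = 669.0 kg/m³
  elm: M = 5.36×10⁻³
  alumina ceramic: M = 4.90×10⁻³
  aluminum alloy: M = 3.06×10⁻³
  gray cast iron: M = 1.55×10⁻³
Highest index: elm.

elm, M = 5.36×10⁻³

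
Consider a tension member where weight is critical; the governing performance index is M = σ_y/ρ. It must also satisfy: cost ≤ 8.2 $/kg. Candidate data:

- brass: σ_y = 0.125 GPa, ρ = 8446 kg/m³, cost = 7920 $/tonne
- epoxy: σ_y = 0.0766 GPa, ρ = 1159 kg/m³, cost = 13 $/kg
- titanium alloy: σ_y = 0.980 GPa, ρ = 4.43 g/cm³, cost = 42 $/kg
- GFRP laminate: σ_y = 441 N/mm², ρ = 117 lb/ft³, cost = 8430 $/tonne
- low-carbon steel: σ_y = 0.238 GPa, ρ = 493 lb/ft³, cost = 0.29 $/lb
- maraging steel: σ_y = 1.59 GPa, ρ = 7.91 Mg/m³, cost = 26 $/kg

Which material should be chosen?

Screen on constraints: cost ≤ 8.2 $/kg. Survivors: brass, low-carbon steel.
Putting every candidate on a common basis:
  brass: σ_y = 125.0 MPa, ρ = 8446 kg/m³
  low-carbon steel: σ_y = 238.0 MPa, ρ = 7897 kg/m³
  low-carbon steel: M = 30.1 kN·m/kg
  brass: M = 14.8 kN·m/kg
Low-carbon steel ranks first.

low-carbon steel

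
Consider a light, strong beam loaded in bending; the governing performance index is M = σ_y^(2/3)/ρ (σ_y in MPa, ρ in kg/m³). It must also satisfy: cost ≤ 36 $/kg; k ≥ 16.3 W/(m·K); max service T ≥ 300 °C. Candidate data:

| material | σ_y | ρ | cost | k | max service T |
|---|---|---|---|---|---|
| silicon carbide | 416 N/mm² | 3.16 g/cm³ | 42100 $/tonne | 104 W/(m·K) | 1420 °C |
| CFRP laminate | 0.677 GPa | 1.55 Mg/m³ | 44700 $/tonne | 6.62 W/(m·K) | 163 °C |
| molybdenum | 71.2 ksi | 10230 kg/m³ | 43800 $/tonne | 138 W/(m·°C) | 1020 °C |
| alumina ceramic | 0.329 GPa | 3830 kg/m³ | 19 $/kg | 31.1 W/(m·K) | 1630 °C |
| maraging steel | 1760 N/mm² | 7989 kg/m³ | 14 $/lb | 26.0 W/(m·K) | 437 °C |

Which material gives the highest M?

maraging steel

Screen on constraints: cost ≤ 36 $/kg; k ≥ 16.3 W/(m·K); max service T ≥ 300 °C. Survivors: alumina ceramic, maraging steel.
Putting every candidate on a common basis:
  alumina ceramic: σ_y = 329.0 MPa, ρ = 3830 kg/m³
  maraging steel: σ_y = 1760 MPa, ρ = 7989 kg/m³
  maraging steel: M = 18.2×10⁻³
  alumina ceramic: M = 12.4×10⁻³
The maximum is for maraging steel.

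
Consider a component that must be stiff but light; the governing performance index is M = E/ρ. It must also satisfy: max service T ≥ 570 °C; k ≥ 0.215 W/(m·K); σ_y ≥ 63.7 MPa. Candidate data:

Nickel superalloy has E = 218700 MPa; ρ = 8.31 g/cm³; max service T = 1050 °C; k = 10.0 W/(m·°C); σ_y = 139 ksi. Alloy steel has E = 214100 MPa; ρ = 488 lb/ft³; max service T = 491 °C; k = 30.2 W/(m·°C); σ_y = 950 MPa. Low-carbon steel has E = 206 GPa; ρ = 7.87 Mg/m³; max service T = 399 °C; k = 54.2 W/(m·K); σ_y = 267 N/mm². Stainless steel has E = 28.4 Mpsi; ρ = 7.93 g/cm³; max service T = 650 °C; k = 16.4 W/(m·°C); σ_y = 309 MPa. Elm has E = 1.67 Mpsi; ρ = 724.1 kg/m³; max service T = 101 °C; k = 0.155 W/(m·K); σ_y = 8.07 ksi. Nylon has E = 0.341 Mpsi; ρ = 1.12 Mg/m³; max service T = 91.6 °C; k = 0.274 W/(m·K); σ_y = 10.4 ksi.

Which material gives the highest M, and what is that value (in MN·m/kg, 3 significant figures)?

nickel superalloy, M = 26.3 MN·m/kg

Screen on constraints: max service T ≥ 570 °C; k ≥ 0.215 W/(m·K); σ_y ≥ 63.7 MPa. Survivors: nickel superalloy, stainless steel.
Normalizing units and computing the index:
  nickel superalloy: E = 218.7 GPa, ρ = 8310 kg/m³
  stainless steel: E = 195.8 GPa, ρ = 7930 kg/m³
  nickel superalloy: M = 26.3 MN·m/kg
  stainless steel: M = 24.7 MN·m/kg
Nickel superalloy has the largest M.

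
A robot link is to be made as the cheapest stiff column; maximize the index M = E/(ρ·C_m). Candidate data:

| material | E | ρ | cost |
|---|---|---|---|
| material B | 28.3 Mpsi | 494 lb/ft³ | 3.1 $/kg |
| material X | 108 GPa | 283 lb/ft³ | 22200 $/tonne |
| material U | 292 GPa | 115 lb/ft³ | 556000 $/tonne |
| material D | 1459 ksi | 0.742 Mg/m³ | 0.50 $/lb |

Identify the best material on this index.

After converting to SI:
  material B: E = 195.1 GPa, ρ = 7913 kg/m³, cost = 3.100 $/kg
  material X: E = 108.0 GPa, ρ = 4533 kg/m³, cost = 22.20 $/kg
  material U: E = 292.0 GPa, ρ = 1842 kg/m³, cost = 556.0 $/kg
  material D: E = 10.06 GPa, ρ = 742.0 kg/m³, cost = 1.102 $/kg
  material D: M = 12.3 MN·m per $
  material B: M = 7.95 MN·m per $
  material X: M = 1.07 MN·m per $
  material U: M = 0.285 MN·m per $
Material D has the largest M.

material D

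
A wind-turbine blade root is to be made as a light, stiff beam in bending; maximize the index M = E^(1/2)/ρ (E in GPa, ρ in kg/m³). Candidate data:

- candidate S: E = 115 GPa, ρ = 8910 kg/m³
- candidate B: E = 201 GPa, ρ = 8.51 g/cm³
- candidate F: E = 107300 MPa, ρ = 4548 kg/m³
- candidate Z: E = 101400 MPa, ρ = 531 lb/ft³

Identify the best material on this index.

Convert each candidate to consistent units, then evaluate M:
  candidate S: E = 115.0 GPa, ρ = 8910 kg/m³
  candidate B: E = 201.0 GPa, ρ = 8510 kg/m³
  candidate F: E = 107.3 GPa, ρ = 4548 kg/m³
  candidate Z: E = 101.4 GPa, ρ = 8506 kg/m³
  candidate F: M = 2.28×10⁻³
  candidate B: M = 1.67×10⁻³
  candidate S: M = 1.20×10⁻³
  candidate Z: M = 1.18×10⁻³
Candidate F has the largest M.

candidate F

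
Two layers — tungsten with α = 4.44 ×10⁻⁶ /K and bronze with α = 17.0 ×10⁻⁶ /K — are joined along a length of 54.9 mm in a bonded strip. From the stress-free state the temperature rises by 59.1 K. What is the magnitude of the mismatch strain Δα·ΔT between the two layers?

7.42×10⁻⁴

Δα = |4.44 − 17.0|×10⁻⁶/K = 12.6×10⁻⁶/K.
Mismatch strain = Δα·ΔT = 12.6×10⁻⁶ × 59.1 = 7.42×10⁻⁴.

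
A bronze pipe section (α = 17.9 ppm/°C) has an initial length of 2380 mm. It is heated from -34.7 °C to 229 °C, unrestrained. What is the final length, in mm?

2391.2 mm

ΔT = 229 − (-34.7) = 263.7 K.
ΔL = α·L₀·ΔT = 17.9×10⁻⁶ × 2380 mm × 263.7 K = 11.2 mm.
L = L₀ + ΔL = 2380 + 11.2 = 2391.2 mm.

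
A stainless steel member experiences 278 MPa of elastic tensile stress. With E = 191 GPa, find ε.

1.46×10⁻³

ε = σ/E = 278 / 191000 = 1.46×10⁻³.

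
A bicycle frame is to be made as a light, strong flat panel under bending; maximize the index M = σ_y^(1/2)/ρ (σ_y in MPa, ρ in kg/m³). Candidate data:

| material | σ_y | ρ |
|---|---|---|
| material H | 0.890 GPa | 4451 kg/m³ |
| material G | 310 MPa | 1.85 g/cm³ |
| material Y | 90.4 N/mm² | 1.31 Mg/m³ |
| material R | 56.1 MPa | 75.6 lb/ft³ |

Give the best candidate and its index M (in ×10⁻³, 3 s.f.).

material G, M = 9.52×10⁻³

After converting to SI:
  material H: σ_y = 890.0 MPa, ρ = 4451 kg/m³
  material G: σ_y = 310.0 MPa, ρ = 1850 kg/m³
  material Y: σ_y = 90.40 MPa, ρ = 1310 kg/m³
  material R: σ_y = 56.10 MPa, ρ = 1211 kg/m³
  material G: M = 9.52×10⁻³
  material Y: M = 7.26×10⁻³
  material H: M = 6.70×10⁻³
  material R: M = 6.18×10⁻³
Material G ranks first.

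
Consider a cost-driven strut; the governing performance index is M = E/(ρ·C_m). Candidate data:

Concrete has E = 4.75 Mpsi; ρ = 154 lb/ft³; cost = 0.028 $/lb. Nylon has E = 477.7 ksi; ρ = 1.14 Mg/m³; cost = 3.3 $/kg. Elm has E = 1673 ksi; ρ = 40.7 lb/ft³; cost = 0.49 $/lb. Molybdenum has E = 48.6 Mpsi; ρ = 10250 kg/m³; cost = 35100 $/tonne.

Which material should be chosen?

In SI units:
  concrete: E = 32.75 GPa, ρ = 2467 kg/m³, cost = 0.06173 $/kg
  nylon: E = 3.294 GPa, ρ = 1140 kg/m³, cost = 3.300 $/kg
  elm: E = 11.53 GPa, ρ = 652.0 kg/m³, cost = 1.080 $/kg
  molybdenum: E = 335.1 GPa, ρ = 10250 kg/m³, cost = 35.10 $/kg
  concrete: M = 215 MN·m per $
  elm: M = 16.4 MN·m per $
  molybdenum: M = 0.931 MN·m per $
  nylon: M = 0.875 MN·m per $
The maximum is for concrete.

concrete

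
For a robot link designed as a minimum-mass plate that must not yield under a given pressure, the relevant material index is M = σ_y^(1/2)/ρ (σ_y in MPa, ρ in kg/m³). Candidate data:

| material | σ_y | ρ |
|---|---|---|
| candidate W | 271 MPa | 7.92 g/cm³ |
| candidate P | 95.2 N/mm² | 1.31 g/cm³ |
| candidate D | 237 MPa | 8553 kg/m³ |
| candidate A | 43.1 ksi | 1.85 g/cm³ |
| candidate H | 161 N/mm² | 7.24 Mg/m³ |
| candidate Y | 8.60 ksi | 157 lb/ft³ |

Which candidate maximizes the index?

After converting to SI:
  candidate W: σ_y = 271.0 MPa, ρ = 7920 kg/m³
  candidate P: σ_y = 95.20 MPa, ρ = 1310 kg/m³
  candidate D: σ_y = 237.0 MPa, ρ = 8553 kg/m³
  candidate A: σ_y = 297.2 MPa, ρ = 1850 kg/m³
  candidate H: σ_y = 161.0 MPa, ρ = 7240 kg/m³
  candidate Y: σ_y = 59.29 MPa, ρ = 2515 kg/m³
  candidate A: M = 9.32×10⁻³
  candidate P: M = 7.45×10⁻³
  candidate Y: M = 3.06×10⁻³
  candidate W: M = 2.08×10⁻³
  candidate D: M = 1.80×10⁻³
  candidate H: M = 1.75×10⁻³
The maximum is for candidate A.

candidate A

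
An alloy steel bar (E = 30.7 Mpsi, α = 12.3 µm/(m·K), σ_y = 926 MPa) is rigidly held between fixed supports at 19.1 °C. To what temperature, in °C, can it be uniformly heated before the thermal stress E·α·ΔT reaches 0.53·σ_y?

208 °C

E = 30.7 Mpsi = 211.7 GPa.
E·α·ΔT = 490.8 MPa ⇒ ΔT = 490.8 / (211.7×10³ × 12.3×10⁻⁶) = 188.5 K.
T = 19.1 + 188.5 = 207.6 °C.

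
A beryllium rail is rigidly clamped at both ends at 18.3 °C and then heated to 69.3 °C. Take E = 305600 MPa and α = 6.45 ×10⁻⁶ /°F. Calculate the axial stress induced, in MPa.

E = 305600 MPa = 305.6 GPa.
α = 6.45×10⁻⁶/°F × 9/5 = 11.6×10⁻⁶/K.
ΔT = 51.00 K. Constrained thermal stress σ = E·α·ΔT = 305.6×10³ MPa × 11.6×10⁻⁶ × 51.00 = 181 MPa (compressive).

181 MPa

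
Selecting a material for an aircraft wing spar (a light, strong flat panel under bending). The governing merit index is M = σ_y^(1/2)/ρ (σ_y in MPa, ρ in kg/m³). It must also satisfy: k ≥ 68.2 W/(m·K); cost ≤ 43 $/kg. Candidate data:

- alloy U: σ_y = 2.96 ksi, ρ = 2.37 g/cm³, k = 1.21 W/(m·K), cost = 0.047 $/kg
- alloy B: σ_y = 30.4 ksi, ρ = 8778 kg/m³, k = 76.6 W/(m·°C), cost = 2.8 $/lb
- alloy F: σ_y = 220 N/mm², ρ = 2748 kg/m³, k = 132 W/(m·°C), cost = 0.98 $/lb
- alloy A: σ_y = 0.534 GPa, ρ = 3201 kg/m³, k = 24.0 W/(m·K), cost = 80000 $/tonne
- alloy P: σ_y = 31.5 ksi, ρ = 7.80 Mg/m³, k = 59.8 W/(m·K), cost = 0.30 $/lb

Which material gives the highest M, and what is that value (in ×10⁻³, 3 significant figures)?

Screen on constraints: k ≥ 68.2 W/(m·K); cost ≤ 43 $/kg. Survivors: alloy B, alloy F.
Convert each candidate to consistent units, then evaluate M:
  alloy B: σ_y = 209.6 MPa, ρ = 8778 kg/m³
  alloy F: σ_y = 220.0 MPa, ρ = 2748 kg/m³
  alloy F: M = 5.40×10⁻³
  alloy B: M = 1.65×10⁻³
Alloy F ranks first.

alloy F, M = 5.40×10⁻³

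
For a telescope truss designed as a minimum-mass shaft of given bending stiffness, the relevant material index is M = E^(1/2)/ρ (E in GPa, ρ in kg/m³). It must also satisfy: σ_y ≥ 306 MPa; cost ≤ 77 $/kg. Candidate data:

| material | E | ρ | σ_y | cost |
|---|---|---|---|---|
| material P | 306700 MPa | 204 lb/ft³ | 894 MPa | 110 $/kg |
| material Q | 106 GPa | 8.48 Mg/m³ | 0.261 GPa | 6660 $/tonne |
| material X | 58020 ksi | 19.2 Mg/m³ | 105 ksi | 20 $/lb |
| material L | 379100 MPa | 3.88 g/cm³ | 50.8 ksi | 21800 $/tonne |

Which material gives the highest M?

material L

Screen on constraints: σ_y ≥ 306 MPa; cost ≤ 77 $/kg. Survivors: material X, material L.
Convert each candidate to consistent units, then evaluate M:
  material X: E = 400.0 GPa, ρ = 19200 kg/m³
  material L: E = 379.1 GPa, ρ = 3880 kg/m³
  material L: M = 5.02×10⁻³
  material X: M = 1.04×10⁻³
Material L has the largest M.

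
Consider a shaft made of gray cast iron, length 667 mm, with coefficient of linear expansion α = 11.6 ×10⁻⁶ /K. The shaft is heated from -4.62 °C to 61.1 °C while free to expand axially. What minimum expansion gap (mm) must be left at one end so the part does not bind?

ΔT = 61.1 − (-4.62) = 65.72 K.
ΔL = α·L₀·ΔT = 11.6×10⁻⁶ × 667 mm × 65.72 K = 0.508 mm.

0.508 mm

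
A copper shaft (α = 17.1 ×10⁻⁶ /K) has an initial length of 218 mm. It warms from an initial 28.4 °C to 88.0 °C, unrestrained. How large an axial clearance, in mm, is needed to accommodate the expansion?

0.222 mm

ΔT = 88.0 − 28.4 = 59.60 K.
ΔL = α·L₀·ΔT = 17.1×10⁻⁶ × 218 mm × 59.60 K = 0.222 mm.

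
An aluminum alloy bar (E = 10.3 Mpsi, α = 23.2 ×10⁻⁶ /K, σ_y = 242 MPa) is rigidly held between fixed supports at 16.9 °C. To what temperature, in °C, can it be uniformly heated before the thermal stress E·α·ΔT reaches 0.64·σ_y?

E = 10.3 Mpsi = 71.02 GPa.
E·α·ΔT = 154.9 MPa ⇒ ΔT = 154.9 / (71.02×10³ × 23.2×10⁻⁶) = 94.01 K.
T = 16.9 + 94.01 = 110.9 °C.

111 °C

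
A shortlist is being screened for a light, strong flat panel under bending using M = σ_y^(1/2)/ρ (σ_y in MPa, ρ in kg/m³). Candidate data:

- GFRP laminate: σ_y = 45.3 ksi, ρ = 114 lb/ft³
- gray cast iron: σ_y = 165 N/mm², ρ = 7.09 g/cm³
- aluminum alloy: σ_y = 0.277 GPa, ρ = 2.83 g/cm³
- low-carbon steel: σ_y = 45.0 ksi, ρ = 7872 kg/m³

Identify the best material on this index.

GFRP laminate

Convert each candidate to consistent units, then evaluate M:
  GFRP laminate: σ_y = 312.3 MPa, ρ = 1826 kg/m³
  gray cast iron: σ_y = 165.0 MPa, ρ = 7090 kg/m³
  aluminum alloy: σ_y = 277.0 MPa, ρ = 2830 kg/m³
  low-carbon steel: σ_y = 310.3 MPa, ρ = 7872 kg/m³
  GFRP laminate: M = 9.68×10⁻³
  aluminum alloy: M = 5.88×10⁻³
  low-carbon steel: M = 2.24×10⁻³
  gray cast iron: M = 1.81×10⁻³
GFRP laminate ranks first.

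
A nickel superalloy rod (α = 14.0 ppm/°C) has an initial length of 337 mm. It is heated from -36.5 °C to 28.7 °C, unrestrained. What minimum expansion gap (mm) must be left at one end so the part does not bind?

ΔT = 28.7 − (-36.5) = 65.20 K.
ΔL = α·L₀·ΔT = 14.0×10⁻⁶ × 337 mm × 65.20 K = 0.308 mm.

0.308 mm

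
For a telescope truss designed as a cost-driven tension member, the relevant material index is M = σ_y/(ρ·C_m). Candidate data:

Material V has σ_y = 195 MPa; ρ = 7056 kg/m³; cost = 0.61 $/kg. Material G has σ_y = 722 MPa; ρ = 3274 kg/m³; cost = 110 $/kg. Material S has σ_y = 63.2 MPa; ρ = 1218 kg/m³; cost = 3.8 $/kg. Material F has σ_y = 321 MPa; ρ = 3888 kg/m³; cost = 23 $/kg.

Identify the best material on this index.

material V

Per-candidate index values:
  material V: M = 45.3 kN·m per $
  material S: M = 13.7 kN·m per $
  material F: M = 3.59 kN·m per $
  material G: M = 2.00 kN·m per $
Material V has the largest M.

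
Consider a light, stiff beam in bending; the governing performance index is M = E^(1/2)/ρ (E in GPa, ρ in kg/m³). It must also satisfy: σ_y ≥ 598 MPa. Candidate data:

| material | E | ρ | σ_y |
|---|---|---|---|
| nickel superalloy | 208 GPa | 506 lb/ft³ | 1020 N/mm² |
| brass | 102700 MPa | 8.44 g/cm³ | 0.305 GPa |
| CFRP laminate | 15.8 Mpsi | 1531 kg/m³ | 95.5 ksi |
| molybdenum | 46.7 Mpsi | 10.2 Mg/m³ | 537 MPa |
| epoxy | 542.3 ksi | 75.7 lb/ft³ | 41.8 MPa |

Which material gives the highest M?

CFRP laminate

Screen on constraints: σ_y ≥ 598 MPa. Survivors: nickel superalloy, CFRP laminate.
After converting to SI:
  nickel superalloy: E = 208.0 GPa, ρ = 8105 kg/m³
  CFRP laminate: E = 108.9 GPa, ρ = 1531 kg/m³
  CFRP laminate: M = 6.82×10⁻³
  nickel superalloy: M = 1.78×10⁻³
Highest index: CFRP laminate.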